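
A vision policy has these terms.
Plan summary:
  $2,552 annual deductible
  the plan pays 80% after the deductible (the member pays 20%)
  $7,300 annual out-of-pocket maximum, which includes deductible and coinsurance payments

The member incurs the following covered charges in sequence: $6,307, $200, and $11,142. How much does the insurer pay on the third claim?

Claim 1 — $6,307: $2,552 to deductible, leaving $3,755; member's 20% is $751. Cost to member: $3,303. OOP to date $3,303. Insurer: $6,307 − $3,303 = $3,004.
Claim 2 — $200: deductible met; 20% of $200 = $40. Cost to member: $40. OOP to date $3,343. Insurer: $200 − $40 = $160.
Claim 3 — $11,142: deductible met; 20% of $11,142 = $2,228.40. Cost to member: $2,228.40. OOP to date $5,571.40. Plan pays $11,142 − $2,228.40 = $8,913.60.

$8,913.60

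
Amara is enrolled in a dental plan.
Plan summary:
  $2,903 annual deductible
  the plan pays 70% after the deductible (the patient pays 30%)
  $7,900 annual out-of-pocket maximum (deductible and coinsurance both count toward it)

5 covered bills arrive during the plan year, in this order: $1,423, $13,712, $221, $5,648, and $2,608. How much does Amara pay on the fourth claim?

$1,261.10

Bill 1, $1,423: entire amount goes to the deductible. Cost to patient: $1,423. OOP to date $1,423.
Bill 2, $13,712: $1,480 finishes the deductible; $12,232 goes to coinsurance; 30% of $12,232 = $3,669.60. Patient owes $5,149.60 (running OOP $6,572.60).
Bill 3, $221: deductible already satisfied, so patient's share is 30% × $221 = $66.30. Patient owes $66.30 (running OOP $6,638.90).
Bill 4, $5,648: deductible already satisfied, so patient's share is 30% × $5,648 = $1,694.40. OOP would hit $8,333.30 > $7,900, so the cap limits the patient to $7,900 − $6,638.90 = $1,261.10.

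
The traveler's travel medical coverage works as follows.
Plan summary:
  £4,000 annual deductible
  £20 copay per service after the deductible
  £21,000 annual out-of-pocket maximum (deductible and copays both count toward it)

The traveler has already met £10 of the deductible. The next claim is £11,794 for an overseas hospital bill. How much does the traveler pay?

Remaining deductible: £4,000 − £10 = £3,990.
The remaining £7,804 (= £11,794 − £3,990) moves to the copay.
Copay on this service: £20.
So the traveler owes £3,990 + £20 = £4,010 before any cap.
Total out-of-pocket so far would be £10 + £4,010 = £4,020, below the £21,000 cap — no reduction.

£4,010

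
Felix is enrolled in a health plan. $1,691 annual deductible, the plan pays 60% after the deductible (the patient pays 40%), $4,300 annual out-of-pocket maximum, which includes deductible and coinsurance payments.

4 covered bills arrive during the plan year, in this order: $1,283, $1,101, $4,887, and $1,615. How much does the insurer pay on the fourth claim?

$1,238

#1 ($1,283): entire amount goes to the deductible. Cost to patient: $1,283. OOP to date $1,283. Insurer: $1,283 − $1,283 = $0.
#2 ($1,101): deductible takes $408, $693 remains; 40% of $693 = $277.20. Patient owes $685.20 (running OOP $1,968.20). Plan pays $1,101 − $685.20 = $415.80.
#3 ($4,887): deductible already satisfied, so patient's share is 40% × $4,887 = $1,954.80. Patient owes $1,954.80 (running OOP $3,923). Insurer: $4,887 − $1,954.80 = $2,932.20.
#4 ($1,615): 40% coinsurance on $1,615 = $646. OOP would hit $4,569 > $4,300, so the cap limits the patient to $4,300 − $3,923 = $377. Plan pays $1,615 − $377 = $1,238.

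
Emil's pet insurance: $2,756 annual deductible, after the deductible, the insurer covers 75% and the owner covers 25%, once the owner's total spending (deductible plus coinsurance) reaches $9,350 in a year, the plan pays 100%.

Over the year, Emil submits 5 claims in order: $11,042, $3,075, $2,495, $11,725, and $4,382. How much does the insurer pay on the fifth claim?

#1 ($11,042): deductible takes $2,756, $8,286 remains; 25% of $8,286 = $2,071.50. Owner owes $4,827.50 (running OOP $4,827.50). Plan pays $11,042 − $4,827.50 = $6,214.50.
#2 ($3,075): deductible met; 25% of $3,075 = $768.75. Cost to owner: $768.75. OOP to date $5,596.25. Plan pays $3,075 − $768.75 = $2,306.25.
#3 ($2,495): deductible already satisfied, so owner's share is 25% × $2,495 = $623.75. Cost to owner: $623.75. OOP to date $6,220. Insurer: $2,495 − $623.75 = $1,871.25.
#4 ($11,725): deductible met; 25% of $11,725 = $2,931.25. Cost to owner: $2,931.25. OOP to date $9,151.25. Plan pays $11,725 − $2,931.25 = $8,793.75.
#5 ($4,382): deductible already satisfied, so owner's share is 25% × $4,382 = $1,095.50. That would push OOP to $10,246.75, over the $9,350 cap, so owner pays $9,350 − $9,151.25 = $198.75. Plan pays $4,382 − $198.75 = $4,183.25.

$4,183.25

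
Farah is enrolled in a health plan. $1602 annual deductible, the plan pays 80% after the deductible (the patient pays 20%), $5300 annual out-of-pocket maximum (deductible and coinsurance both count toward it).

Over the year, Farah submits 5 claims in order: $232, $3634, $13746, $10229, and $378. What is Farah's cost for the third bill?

$2749.20

Claim 1 ($232): all of it applies to the deductible. Patient owes $232 (running OOP $232).
Claim 2 ($3634): deductible takes $1370, $2264 remains; 20% of $2264 = $452.80. Patient owes $1822.80 (running OOP $2054.80).
Claim 3 ($13746): 20% coinsurance on $13746 = $2749.20. Patient pays $2749.20; OOP now $4804.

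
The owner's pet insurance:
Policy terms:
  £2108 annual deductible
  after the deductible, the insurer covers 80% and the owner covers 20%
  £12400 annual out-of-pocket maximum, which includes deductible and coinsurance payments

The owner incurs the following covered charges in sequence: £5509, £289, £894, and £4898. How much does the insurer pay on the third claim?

Claim 1 (£5509): £2108 finishes the deductible; £3401 goes to coinsurance; owner's 20% is £680.20. Cost to owner: £2788.20. OOP to date £2788.20. Insurer: £5509 − £2788.20 = £2720.80.
Claim 2 (£289): 20% coinsurance on £289 = £57.80. Owner pays £57.80; OOP now £2846. Plan pays £289 − £57.80 = £231.20.
Claim 3 (£894): 20% coinsurance on £894 = £178.80. Cost to owner: £178.80. OOP to date £3024.80. Insurer: £894 − £178.80 = £715.20.

£715.20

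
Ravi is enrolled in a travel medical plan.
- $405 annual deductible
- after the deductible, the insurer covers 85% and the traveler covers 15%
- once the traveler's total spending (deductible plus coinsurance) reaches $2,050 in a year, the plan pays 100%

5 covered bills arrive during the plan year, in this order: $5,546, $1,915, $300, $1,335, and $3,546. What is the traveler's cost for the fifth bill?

Claim 1 ($5,546): $405 to deductible, leaving $5,141; coinsurance $5,141 × 15% = $771.15. Traveler owes $1,176.15 (running OOP $1,176.15).
Claim 2 ($1,915): deductible already satisfied, so traveler's share is 15% × $1,915 = $287.25. Traveler pays $287.25; OOP now $1,463.40.
Claim 3 ($300): 15% coinsurance on $300 = $45. Traveler pays $45; OOP now $1,508.40.
Claim 4 ($1,335): deductible already satisfied, so traveler's share is 15% × $1,335 = $200.25. Traveler pays $200.25; OOP now $1,708.65.
Claim 5 ($3,546): deductible met; 15% of $3,546 = $531.90. Adding that to $1,708.65 gives $2,240.55, past the $2,050 cap; traveler pays only $2,050 − $1,708.65 = $341.35.

$341.35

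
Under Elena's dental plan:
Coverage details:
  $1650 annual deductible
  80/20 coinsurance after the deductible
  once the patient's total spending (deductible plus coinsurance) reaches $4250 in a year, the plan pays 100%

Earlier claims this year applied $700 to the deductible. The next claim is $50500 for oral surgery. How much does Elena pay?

$3550

Deductible still to meet: $1650 − $700 = $950.
That leaves $50500 − $950 = $49550 for coinsurance.
Patient's 20% share of $49550 is $9910.
Patient responsibility before any cap: $950 + $9910 = $10860.
Year-to-date out-of-pocket would reach $700 + $10860 = $11560, above the $4250 maximum, so the patient pays only $4250 − $700 = $3550.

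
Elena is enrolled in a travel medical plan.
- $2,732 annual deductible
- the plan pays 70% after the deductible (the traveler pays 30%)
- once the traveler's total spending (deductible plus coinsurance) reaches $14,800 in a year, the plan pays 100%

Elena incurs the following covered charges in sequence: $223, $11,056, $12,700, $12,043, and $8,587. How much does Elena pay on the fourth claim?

$3,612.90

Claim 1 ($223): all of it applies to the deductible. Traveler owes $223 (running OOP $223).
Claim 2 ($11,056): $2,509 finishes the deductible; $8,547 goes to coinsurance; 30% of $8,547 = $2,564.10. Cost to traveler: $5,073.10. OOP to date $5,296.10.
Claim 3 ($12,700): deductible already satisfied, so traveler's share is 30% × $12,700 = $3,810. Traveler owes $3,810 (running OOP $9,106.10).
Claim 4 ($12,043): 30% coinsurance on $12,043 = $3,612.90. Cost to traveler: $3,612.90. OOP to date $12,719.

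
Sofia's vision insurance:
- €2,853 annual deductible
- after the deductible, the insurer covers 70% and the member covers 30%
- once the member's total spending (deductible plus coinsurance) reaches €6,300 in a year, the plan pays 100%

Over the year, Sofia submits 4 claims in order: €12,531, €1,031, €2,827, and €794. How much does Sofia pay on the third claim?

€234.30

#1 (€12,531): €2,853 finishes the deductible; €9,678 goes to coinsurance; coinsurance €9,678 × 30% = €2,903.40. Member owes €5,756.40 (running OOP €5,756.40).
#2 (€1,031): 30% coinsurance on €1,031 = €309.30. Cost to member: €309.30. OOP to date €6,065.70.
#3 (€2,827): deductible met; 30% of €2,827 = €848.10. OOP would hit €6,913.80 > €6,300, so the cap limits the member to €6,300 − €6,065.70 = €234.30.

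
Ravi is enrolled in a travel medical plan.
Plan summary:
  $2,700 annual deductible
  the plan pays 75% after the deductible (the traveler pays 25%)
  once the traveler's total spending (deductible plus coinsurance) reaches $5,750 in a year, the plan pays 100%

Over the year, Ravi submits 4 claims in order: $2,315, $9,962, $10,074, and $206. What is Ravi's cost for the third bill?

#1 ($2,315): entire amount goes to the deductible. Traveler pays $2,315; OOP now $2,315.
#2 ($9,962): $385 to deductible, leaving $9,577; coinsurance $9,577 × 25% = $2,394.25. Cost to traveler: $2,779.25. OOP to date $5,094.25.
#3 ($10,074): deductible already satisfied, so traveler's share is 25% × $10,074 = $2,518.50. Adding that to $5,094.25 gives $7,612.75, past the $5,750 cap; traveler pays only $5,750 − $5,094.25 = $655.75.

$655.75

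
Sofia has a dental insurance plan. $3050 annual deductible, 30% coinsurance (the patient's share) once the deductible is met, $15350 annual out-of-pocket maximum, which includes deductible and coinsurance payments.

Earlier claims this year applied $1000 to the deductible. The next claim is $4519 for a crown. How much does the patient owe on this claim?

$2790.70

Remaining deductible: $3050 − $1000 = $2050.
After the $2050 deductible portion, $4519 − $2050 = $2469 is subject to coinsurance.
Patient's 30% share of $2469 is $740.70.
So the patient owes $2050 + $740.70 = $2790.70 before any cap.
Cumulative spending $1000 + $2790.70 = $3790.70 stays under the $15350 maximum.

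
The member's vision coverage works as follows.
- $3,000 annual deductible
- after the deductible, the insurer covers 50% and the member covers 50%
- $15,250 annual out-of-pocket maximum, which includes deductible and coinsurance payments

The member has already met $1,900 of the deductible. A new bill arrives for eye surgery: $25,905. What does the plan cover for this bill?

$12,555

Remaining deductible: $3,000 − $1,900 = $1,100.
After the $1,100 deductible portion, $25,905 − $1,100 = $24,805 is subject to coinsurance.
Member's 50% share of $24,805 is $12,402.50.
So the member owes $1,100 + $12,402.50 = $13,502.50 before any cap.
Adding $13,502.50 to the $1,900 already spent would give $15,402.50, which exceeds the $15,250 cap; the member pays just $15,250 − $1,900 = $13,350.
The insurer covers the remainder: $25,905 − $13,350 = $12,555.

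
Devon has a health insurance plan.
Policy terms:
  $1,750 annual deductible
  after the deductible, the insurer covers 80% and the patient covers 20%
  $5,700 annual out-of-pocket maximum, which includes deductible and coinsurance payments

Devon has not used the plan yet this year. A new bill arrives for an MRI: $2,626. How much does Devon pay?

$1,925.20

Deductible not yet touched, so the first $1,750 of the bill goes to the deductible.
After the $1,750 deductible portion, $2,626 − $1,750 = $876 is subject to coinsurance.
Coinsurance: $876 × 20% = $175.20.
That puts the patient's cost at $1,750 + $175.20 = $1,925.20 before any cap.
Year-to-date out-of-pocket becomes $0 + $1,925.20 = $1,925.20, still under the $5,700 maximum, so no cap applies.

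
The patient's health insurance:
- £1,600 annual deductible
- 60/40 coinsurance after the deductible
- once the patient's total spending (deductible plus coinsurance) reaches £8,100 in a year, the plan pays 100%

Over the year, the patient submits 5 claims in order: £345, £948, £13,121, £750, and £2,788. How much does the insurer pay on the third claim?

£7,688.40

Claim 1 (£345): entire amount goes to the deductible. Cost to patient: £345. OOP to date £345. Insurer: £345 − £345 = £0.
Claim 2 (£948): all of it applies to the deductible. Cost to patient: £948. OOP to date £1,293. Plan pays £948 − £948 = £0.
Claim 3 (£13,121): deductible takes £307, £12,814 remains; coinsurance £12,814 × 40% = £5,125.60. Cost to patient: £5,432.60. OOP to date £6,725.60. Plan pays £13,121 − £5,432.60 = £7,688.40.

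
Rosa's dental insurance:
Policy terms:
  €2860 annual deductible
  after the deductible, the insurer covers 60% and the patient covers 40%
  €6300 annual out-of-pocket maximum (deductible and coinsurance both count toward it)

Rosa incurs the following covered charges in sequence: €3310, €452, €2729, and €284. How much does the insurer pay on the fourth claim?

€170.40

#1 (€3310): €2860 finishes the deductible; €450 goes to coinsurance; coinsurance €450 × 40% = €180. Patient pays €3040; OOP now €3040. Plan pays €3310 − €3040 = €270.
#2 (€452): deductible already satisfied, so patient's share is 40% × €452 = €180.80. Patient owes €180.80 (running OOP €3220.80). Plan pays €452 − €180.80 = €271.20.
#3 (€2729): deductible met; 40% of €2729 = €1091.60. Cost to patient: €1091.60. OOP to date €4312.40. Insurer: €2729 − €1091.60 = €1637.40.
#4 (€284): 40% coinsurance on €284 = €113.60. Patient pays €113.60; OOP now €4426. Insurer: €284 − €113.60 = €170.40.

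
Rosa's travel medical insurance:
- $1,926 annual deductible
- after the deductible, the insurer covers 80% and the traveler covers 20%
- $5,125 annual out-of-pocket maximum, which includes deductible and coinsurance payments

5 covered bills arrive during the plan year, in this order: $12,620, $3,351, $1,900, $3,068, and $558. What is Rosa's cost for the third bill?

Claim 1 ($12,620): $1,926 to deductible, leaving $10,694; coinsurance $10,694 × 20% = $2,138.80. Cost to traveler: $4,064.80. OOP to date $4,064.80.
Claim 2 ($3,351): 20% coinsurance on $3,351 = $670.20. Traveler owes $670.20 (running OOP $4,735).
Claim 3 ($1,900): deductible already satisfied, so traveler's share is 20% × $1,900 = $380. Traveler owes $380 (running OOP $5,115).

$380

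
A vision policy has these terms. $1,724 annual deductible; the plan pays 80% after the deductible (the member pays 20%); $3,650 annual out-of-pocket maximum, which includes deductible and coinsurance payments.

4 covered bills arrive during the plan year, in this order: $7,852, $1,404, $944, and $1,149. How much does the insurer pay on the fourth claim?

Claim 1 ($7,852): $1,724 finishes the deductible; $6,128 goes to coinsurance; member's 20% is $1,225.60. Member pays $2,949.60; OOP now $2,949.60. Insurer: $7,852 − $2,949.60 = $4,902.40.
Claim 2 ($1,404): deductible met; 20% of $1,404 = $280.80. Member pays $280.80; OOP now $3,230.40. Plan pays $1,404 − $280.80 = $1,123.20.
Claim 3 ($944): deductible met; 20% of $944 = $188.80. Cost to member: $188.80. OOP to date $3,419.20. Insurer: $944 − $188.80 = $755.20.
Claim 4 ($1,149): deductible met; 20% of $1,149 = $229.80. Member pays $229.80; OOP now $3,649. Plan pays $1,149 − $229.80 = $919.20.

$919.20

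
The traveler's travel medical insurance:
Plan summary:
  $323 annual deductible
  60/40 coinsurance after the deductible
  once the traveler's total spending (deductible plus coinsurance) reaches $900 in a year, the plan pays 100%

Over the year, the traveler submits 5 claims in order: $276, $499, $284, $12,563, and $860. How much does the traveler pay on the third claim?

$113.60

Claim 1 — $276: fully absorbed by the deductible. Cost to traveler: $276. OOP to date $276.
Claim 2 — $499: $47 to deductible, leaving $452; traveler's 40% is $180.80. Traveler owes $227.80 (running OOP $503.80).
Claim 3 — $284: deductible already satisfied, so traveler's share is 40% × $284 = $113.60. Traveler owes $113.60 (running OOP $617.40).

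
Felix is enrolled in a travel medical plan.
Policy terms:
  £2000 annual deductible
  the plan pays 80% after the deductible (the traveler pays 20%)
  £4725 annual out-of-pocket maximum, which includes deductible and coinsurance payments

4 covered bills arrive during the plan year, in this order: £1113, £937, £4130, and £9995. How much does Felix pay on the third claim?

£826

Claim 1 (£1113): all of it applies to the deductible. Traveler pays £1113; OOP now £1113.
Claim 2 (£937): deductible takes £887, £50 remains; traveler's 20% is £10. Cost to traveler: £897. OOP to date £2010.
Claim 3 (£4130): 20% coinsurance on £4130 = £826. Traveler pays £826; OOP now £2836.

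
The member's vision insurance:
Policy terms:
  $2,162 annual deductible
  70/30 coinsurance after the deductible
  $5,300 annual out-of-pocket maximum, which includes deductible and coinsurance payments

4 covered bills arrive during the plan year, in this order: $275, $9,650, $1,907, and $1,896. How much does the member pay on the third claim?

#1 ($275): entire amount goes to the deductible. Cost to member: $275. OOP to date $275.
#2 ($9,650): $1,887 finishes the deductible; $7,763 goes to coinsurance; coinsurance $7,763 × 30% = $2,328.90. Member pays $4,215.90; OOP now $4,490.90.
#3 ($1,907): 30% coinsurance on $1,907 = $572.10. Cost to member: $572.10. OOP to date $5,063.

$572.10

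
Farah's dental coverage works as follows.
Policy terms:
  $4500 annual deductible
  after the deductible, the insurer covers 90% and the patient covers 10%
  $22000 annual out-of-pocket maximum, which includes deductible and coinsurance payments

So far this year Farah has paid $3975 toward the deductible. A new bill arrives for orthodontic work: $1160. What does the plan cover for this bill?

$571.50

$3975 of the $4500 deductible is already met, leaving $525.
After the $525 deductible portion, $1160 − $525 = $635 is subject to coinsurance.
10% of $635 = $63.50 falls to the patient.
Patient responsibility before any cap: $525 + $63.50 = $588.50.
Year-to-date out-of-pocket becomes $3975 + $588.50 = $4563.50, still under the $22000 maximum, so no cap applies.
The plan picks up $1160 − $588.50 = $571.50.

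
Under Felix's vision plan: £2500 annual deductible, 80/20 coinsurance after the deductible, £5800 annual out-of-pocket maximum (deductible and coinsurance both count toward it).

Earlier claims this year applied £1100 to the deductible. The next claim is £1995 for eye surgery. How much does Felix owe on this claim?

£1519

£1100 of the £2500 deductible is already met, leaving £1400.
After the £1400 deductible portion, £1995 − £1400 = £595 is subject to coinsurance.
Member's 20% share of £595 is £119.
Member responsibility before any cap: £1400 + £119 = £1519.
Total out-of-pocket so far would be £1100 + £1519 = £2619, below the £5800 cap — no reduction.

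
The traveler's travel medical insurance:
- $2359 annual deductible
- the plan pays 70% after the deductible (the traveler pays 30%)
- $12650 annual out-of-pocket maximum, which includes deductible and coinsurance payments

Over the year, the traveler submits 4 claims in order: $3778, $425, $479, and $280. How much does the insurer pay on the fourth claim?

$196

#1 ($3778): deductible takes $2359, $1419 remains; traveler's 30% is $425.70. Cost to traveler: $2784.70. OOP to date $2784.70. Insurer: $3778 − $2784.70 = $993.30.
#2 ($425): 30% coinsurance on $425 = $127.50. Cost to traveler: $127.50. OOP to date $2912.20. Plan pays $425 − $127.50 = $297.50.
#3 ($479): deductible already satisfied, so traveler's share is 30% × $479 = $143.70. Traveler owes $143.70 (running OOP $3055.90). Plan pays $479 − $143.70 = $335.30.
#4 ($280): 30% coinsurance on $280 = $84. Traveler owes $84 (running OOP $3139.90). Insurer: $280 − $84 = $196.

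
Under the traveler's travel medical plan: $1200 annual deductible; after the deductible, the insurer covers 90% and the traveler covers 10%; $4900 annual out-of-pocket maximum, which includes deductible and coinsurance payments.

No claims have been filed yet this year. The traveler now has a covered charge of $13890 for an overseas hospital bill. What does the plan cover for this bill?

$11421

The full $1200 deductible is still open; $1200 of this bill applies to it.
After the $1200 deductible portion, $13890 − $1200 = $12690 is subject to coinsurance.
Coinsurance: $12690 × 10% = $1269.
So the traveler owes $1200 + $1269 = $2469 before any cap.
Year-to-date out-of-pocket becomes $0 + $2469 = $2469, still under the $4900 maximum, so no cap applies.
Insurer pays the balance: $13890 − $2469 = $11421.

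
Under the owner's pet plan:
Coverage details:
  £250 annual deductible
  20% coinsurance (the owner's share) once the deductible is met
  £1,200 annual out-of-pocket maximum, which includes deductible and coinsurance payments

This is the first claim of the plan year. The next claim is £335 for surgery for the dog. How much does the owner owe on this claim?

£267

Nothing has been paid toward the £250 deductible, so the first £250 of this charge is applied there.
The remaining £85 (= £335 − £250) moves to coinsurance.
Coinsurance: £85 × 20% = £17.
Owner responsibility before any cap: £250 + £17 = £267.
Cumulative spending £0 + £267 = £267 stays under the £1,200 maximum.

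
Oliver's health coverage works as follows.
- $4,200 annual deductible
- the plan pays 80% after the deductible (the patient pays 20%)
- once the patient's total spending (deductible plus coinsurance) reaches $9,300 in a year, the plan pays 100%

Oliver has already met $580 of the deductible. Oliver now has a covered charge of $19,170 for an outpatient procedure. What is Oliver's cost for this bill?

$6,730

Deductible still to meet: $4,200 − $580 = $3,620.
The remaining $15,550 (= $19,170 − $3,620) moves to coinsurance.
Patient's 20% share of $15,550 is $3,110.
Patient responsibility before any cap: $3,620 + $3,110 = $6,730.
Year-to-date out-of-pocket becomes $580 + $6,730 = $7,310, still under the $9,300 maximum, so no cap applies.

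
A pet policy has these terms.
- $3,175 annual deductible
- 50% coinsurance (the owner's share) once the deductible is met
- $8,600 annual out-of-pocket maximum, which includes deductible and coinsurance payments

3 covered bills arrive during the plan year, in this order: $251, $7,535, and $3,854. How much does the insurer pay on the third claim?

Claim 1 ($251): all of it applies to the deductible. Owner owes $251 (running OOP $251). Insurer: $251 − $251 = $0.
Claim 2 ($7,535): $2,924 to deductible, leaving $4,611; owner's 50% is $2,305.50. Owner owes $5,229.50 (running OOP $5,480.50). Plan pays $7,535 − $5,229.50 = $2,305.50.
Claim 3 ($3,854): deductible already satisfied, so owner's share is 50% × $3,854 = $1,927. Owner pays $1,927; OOP now $7,407.50. Insurer: $3,854 − $1,927 = $1,927.

$1,927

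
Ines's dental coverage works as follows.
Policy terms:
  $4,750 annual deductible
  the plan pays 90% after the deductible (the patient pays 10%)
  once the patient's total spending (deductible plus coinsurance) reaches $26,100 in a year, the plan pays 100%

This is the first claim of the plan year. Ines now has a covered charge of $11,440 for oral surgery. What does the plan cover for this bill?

Deductible not yet touched, so the first $4,750 of the bill goes to the deductible.
The remaining $6,690 (= $11,440 − $4,750) moves to coinsurance.
Coinsurance: $6,690 × 10% = $669.
So the patient owes $4,750 + $669 = $5,419 before any cap.
Total out-of-pocket so far would be $0 + $5,419 = $5,419, below the $26,100 cap — no reduction.
Insurer pays the balance: $11,440 − $5,419 = $6,021.

$6,021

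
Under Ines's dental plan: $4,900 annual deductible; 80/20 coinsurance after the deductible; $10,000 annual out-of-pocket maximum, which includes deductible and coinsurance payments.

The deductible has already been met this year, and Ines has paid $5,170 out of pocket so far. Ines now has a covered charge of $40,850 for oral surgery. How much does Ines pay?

The deductible is already satisfied, so the full bill goes to coinsurance.
Patient's 20% share of $40,850 is $8,170.
Adding $8,170 to the $5,170 already spent would give $13,340, which exceeds the $10,000 cap; the patient pays just $10,000 − $5,170 = $4,830.

$4,830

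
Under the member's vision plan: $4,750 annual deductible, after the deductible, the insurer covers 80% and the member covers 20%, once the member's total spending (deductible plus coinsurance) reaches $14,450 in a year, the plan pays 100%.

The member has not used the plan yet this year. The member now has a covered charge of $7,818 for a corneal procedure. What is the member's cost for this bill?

Deductible not yet touched, so the first $4,750 of the bill goes to the deductible.
After the $4,750 deductible portion, $7,818 − $4,750 = $3,068 is subject to coinsurance.
Coinsurance: $3,068 × 20% = $613.60.
Member responsibility before any cap: $4,750 + $613.60 = $5,363.60.
Year-to-date out-of-pocket becomes $0 + $5,363.60 = $5,363.60, still under the $14,450 maximum, so no cap applies.

$5,363.60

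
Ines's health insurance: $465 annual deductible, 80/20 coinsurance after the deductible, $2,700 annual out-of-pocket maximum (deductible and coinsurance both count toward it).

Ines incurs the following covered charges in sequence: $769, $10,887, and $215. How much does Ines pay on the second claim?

Claim 1 ($769): $465 to deductible, leaving $304; 20% of $304 = $60.80. Patient pays $525.80; OOP now $525.80.
Claim 2 ($10,887): deductible already satisfied, so patient's share is 20% × $10,887 = $2,177.40. Adding that to $525.80 gives $2,703.20, past the $2,700 cap; patient pays only $2,700 − $525.80 = $2,174.20.

$2,174.20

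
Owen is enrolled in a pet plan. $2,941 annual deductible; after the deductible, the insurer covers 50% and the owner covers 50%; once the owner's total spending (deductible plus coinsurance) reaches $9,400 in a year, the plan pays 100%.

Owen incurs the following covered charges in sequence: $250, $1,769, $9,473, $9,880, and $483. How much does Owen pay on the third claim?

$5,197.50

Claim 1 ($250): entire amount goes to the deductible. Cost to owner: $250. OOP to date $250.
Claim 2 ($1,769): entire amount goes to the deductible. Owner owes $1,769 (running OOP $2,019).
Claim 3 ($9,473): $922 to deductible, leaving $8,551; owner's 50% is $4,275.50. Owner pays $5,197.50; OOP now $7,216.50.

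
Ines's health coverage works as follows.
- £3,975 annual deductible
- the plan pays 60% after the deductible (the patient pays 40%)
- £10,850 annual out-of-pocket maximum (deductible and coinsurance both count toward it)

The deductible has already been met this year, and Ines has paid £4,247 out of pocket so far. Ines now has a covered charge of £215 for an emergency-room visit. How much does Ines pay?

£86

The deductible is already satisfied, so the full bill goes to coinsurance.
Patient's 40% share of £215 is £86.
Year-to-date out-of-pocket becomes £4,247 + £86 = £4,333, still under the £10,850 maximum, so no cap applies.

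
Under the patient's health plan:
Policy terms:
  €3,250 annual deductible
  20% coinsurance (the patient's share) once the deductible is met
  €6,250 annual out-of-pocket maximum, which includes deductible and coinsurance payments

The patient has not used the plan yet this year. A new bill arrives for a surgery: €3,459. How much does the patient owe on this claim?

Nothing has been paid toward the €3,250 deductible, so the first €3,250 of this charge is applied there.
The remaining €209 (= €3,459 − €3,250) moves to coinsurance.
20% of €209 = €41.80 falls to the patient.
Patient responsibility before any cap: €3,250 + €41.80 = €3,291.80.
Total out-of-pocket so far would be €0 + €3,291.80 = €3,291.80, below the €6,250 cap — no reduction.

€3,291.80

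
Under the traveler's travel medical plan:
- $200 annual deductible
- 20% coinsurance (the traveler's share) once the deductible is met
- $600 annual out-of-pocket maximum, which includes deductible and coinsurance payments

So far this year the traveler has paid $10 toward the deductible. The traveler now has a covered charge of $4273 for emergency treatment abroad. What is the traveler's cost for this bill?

Deductible still to meet: $200 − $10 = $190.
That leaves $4273 − $190 = $4083 for coinsurance.
Traveler's 20% share of $4083 is $816.60.
That puts the traveler's cost at $190 + $816.60 = $1006.60 before any cap.
Year-to-date out-of-pocket would reach $10 + $1006.60 = $1016.60, above the $600 maximum, so the traveler pays only $600 − $10 = $590.

$590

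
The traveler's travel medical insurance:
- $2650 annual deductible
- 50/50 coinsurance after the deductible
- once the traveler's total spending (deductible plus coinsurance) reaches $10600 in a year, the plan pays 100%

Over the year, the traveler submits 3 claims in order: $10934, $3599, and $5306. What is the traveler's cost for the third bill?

Bill 1, $10934: $2650 to deductible, leaving $8284; coinsurance $8284 × 50% = $4142. Traveler pays $6792; OOP now $6792.
Bill 2, $3599: deductible already satisfied, so traveler's share is 50% × $3599 = $1799.50. Cost to traveler: $1799.50. OOP to date $8591.50.
Bill 3, $5306: deductible met; 50% of $5306 = $2653. That would push OOP to $11244.50, over the $10600 cap, so traveler pays $10600 − $8591.50 = $2008.50.

$2008.50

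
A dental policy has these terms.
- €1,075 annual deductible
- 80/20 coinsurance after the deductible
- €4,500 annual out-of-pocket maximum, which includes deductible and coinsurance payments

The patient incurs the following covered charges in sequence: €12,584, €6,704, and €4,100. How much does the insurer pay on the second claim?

€5,580.80

Claim 1 (€12,584): deductible takes €1,075, €11,509 remains; patient's 20% is €2,301.80. Patient pays €3,376.80; OOP now €3,376.80. Insurer: €12,584 − €3,376.80 = €9,207.20.
Claim 2 (€6,704): 20% coinsurance on €6,704 = €1,340.80. That would push OOP to €4,717.60, over the €4,500 cap, so patient pays €4,500 − €3,376.80 = €1,123.20. Plan pays €6,704 − €1,123.20 = €5,580.80.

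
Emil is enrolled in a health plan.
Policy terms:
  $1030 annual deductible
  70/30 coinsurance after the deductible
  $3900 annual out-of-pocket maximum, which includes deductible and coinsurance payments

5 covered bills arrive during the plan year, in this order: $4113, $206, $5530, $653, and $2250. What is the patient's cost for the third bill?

Claim 1 — $4113: $1030 finishes the deductible; $3083 goes to coinsurance; coinsurance $3083 × 30% = $924.90. Patient pays $1954.90; OOP now $1954.90.
Claim 2 — $206: deductible met; 30% of $206 = $61.80. Patient pays $61.80; OOP now $2016.70.
Claim 3 — $5530: 30% coinsurance on $5530 = $1659. Cost to patient: $1659. OOP to date $3675.70.

$1659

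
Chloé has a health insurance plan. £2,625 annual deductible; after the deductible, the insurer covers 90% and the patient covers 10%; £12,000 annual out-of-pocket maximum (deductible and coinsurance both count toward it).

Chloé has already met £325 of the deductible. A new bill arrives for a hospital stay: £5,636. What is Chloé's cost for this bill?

Remaining deductible: £2,625 − £325 = £2,300.
The remaining £3,336 (= £5,636 − £2,300) moves to coinsurance.
Patient's 10% share of £3,336 is £333.60.
That puts the patient's cost at £2,300 + £333.60 = £2,633.60 before any cap.
Total out-of-pocket so far would be £325 + £2,633.60 = £2,958.60, below the £12,000 cap — no reduction.

£2,633.60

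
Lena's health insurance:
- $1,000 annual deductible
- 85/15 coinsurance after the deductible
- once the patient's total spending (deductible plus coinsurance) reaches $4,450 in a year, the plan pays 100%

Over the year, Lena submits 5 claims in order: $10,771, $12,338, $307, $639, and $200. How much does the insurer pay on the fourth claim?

Bill 1, $10,771: deductible takes $1,000, $9,771 remains; patient's 15% is $1,465.65. Cost to patient: $2,465.65. OOP to date $2,465.65. Plan pays $10,771 − $2,465.65 = $8,305.35.
Bill 2, $12,338: 15% coinsurance on $12,338 = $1,850.70. Patient owes $1,850.70 (running OOP $4,316.35). Plan pays $12,338 − $1,850.70 = $10,487.30.
Bill 3, $307: 15% coinsurance on $307 = $46.05. Patient owes $46.05 (running OOP $4,362.40). Plan pays $307 − $46.05 = $260.95.
Bill 4, $639: 15% coinsurance on $639 = $95.85. Adding that to $4,362.40 gives $4,458.25, past the $4,450 cap; patient pays only $4,450 − $4,362.40 = $87.60. Plan pays $639 − $87.60 = $551.40.

$551.40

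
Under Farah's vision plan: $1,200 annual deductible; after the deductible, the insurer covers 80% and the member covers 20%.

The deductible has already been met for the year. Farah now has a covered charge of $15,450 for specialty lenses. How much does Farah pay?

$3,090

The deductible is already satisfied, so the full bill goes to coinsurance.
Coinsurance: $15,450 × 20% = $3,090.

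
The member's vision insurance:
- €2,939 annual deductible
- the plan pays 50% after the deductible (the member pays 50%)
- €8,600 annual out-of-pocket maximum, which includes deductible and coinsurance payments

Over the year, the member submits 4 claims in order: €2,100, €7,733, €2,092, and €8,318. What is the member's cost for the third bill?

€1,046

#1 (€2,100): entire amount goes to the deductible. Member pays €2,100; OOP now €2,100.
#2 (€7,733): deductible takes €839, €6,894 remains; member's 50% is €3,447. Cost to member: €4,286. OOP to date €6,386.
#3 (€2,092): 50% coinsurance on €2,092 = €1,046. Member pays €1,046; OOP now €7,432.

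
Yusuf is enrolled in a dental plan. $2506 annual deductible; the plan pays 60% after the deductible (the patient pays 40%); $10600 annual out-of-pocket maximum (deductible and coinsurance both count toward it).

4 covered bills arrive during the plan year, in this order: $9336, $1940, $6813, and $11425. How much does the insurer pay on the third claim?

Bill 1, $9336: $2506 to deductible, leaving $6830; 40% of $6830 = $2732. Cost to patient: $5238. OOP to date $5238. Insurer: $9336 − $5238 = $4098.
Bill 2, $1940: deductible met; 40% of $1940 = $776. Patient owes $776 (running OOP $6014). Plan pays $1940 − $776 = $1164.
Bill 3, $6813: deductible already satisfied, so patient's share is 40% × $6813 = $2725.20. Cost to patient: $2725.20. OOP to date $8739.20. Insurer: $6813 − $2725.20 = $4087.80.

$4087.80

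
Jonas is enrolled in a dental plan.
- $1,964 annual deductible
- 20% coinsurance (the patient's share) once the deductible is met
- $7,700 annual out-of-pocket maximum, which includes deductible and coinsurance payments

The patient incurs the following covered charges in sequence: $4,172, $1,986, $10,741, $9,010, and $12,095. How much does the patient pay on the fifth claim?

$947

Claim 1 ($4,172): deductible takes $1,964, $2,208 remains; 20% of $2,208 = $441.60. Cost to patient: $2,405.60. OOP to date $2,405.60.
Claim 2 ($1,986): 20% coinsurance on $1,986 = $397.20. Patient pays $397.20; OOP now $2,802.80.
Claim 3 ($10,741): deductible already satisfied, so patient's share is 20% × $10,741 = $2,148.20. Patient pays $2,148.20; OOP now $4,951.
Claim 4 ($9,010): 20% coinsurance on $9,010 = $1,802. Cost to patient: $1,802. OOP to date $6,753.
Claim 5 ($12,095): deductible met; 20% of $12,095 = $2,419. Adding that to $6,753 gives $9,172, past the $7,700 cap; patient pays only $7,700 − $6,753 = $947.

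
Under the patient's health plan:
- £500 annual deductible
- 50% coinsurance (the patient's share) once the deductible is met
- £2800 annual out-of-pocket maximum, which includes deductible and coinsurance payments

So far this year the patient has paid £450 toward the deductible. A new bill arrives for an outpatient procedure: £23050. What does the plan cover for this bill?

£20700

Remaining deductible: £500 − £450 = £50.
That leaves £23050 − £50 = £23000 for coinsurance.
50% of £23000 = £11500 falls to the patient.
Patient responsibility before any cap: £50 + £11500 = £11550.
That would bring total out-of-pocket to £12000, past the £2800 cap. The patient is capped at £2800 − £450 = £2350 on this claim.
The plan picks up £23050 − £2350 = £20700.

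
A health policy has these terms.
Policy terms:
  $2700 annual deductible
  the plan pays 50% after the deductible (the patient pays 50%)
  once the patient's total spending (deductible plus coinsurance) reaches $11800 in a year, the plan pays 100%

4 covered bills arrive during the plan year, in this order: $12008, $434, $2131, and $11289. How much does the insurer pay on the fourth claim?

Claim 1 ($12008): $2700 finishes the deductible; $9308 goes to coinsurance; patient's 50% is $4654. Cost to patient: $7354. OOP to date $7354. Insurer: $12008 − $7354 = $4654.
Claim 2 ($434): deductible already satisfied, so patient's share is 50% × $434 = $217. Cost to patient: $217. OOP to date $7571. Plan pays $434 − $217 = $217.
Claim 3 ($2131): deductible already satisfied, so patient's share is 50% × $2131 = $1065.50. Cost to patient: $1065.50. OOP to date $8636.50. Plan pays $2131 − $1065.50 = $1065.50.
Claim 4 ($11289): 50% coinsurance on $11289 = $5644.50. Adding that to $8636.50 gives $14281, past the $11800 cap; patient pays only $11800 − $8636.50 = $3163.50. Plan pays $11289 − $3163.50 = $8125.50.

$8125.50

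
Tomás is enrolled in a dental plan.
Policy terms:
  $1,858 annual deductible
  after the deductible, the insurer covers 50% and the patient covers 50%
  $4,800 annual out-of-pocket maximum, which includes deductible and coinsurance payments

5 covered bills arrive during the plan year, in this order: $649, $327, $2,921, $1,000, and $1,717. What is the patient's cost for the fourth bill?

$500

Claim 1 — $649: entire amount goes to the deductible. Patient owes $649 (running OOP $649).
Claim 2 — $327: fully absorbed by the deductible. Patient pays $327; OOP now $976.
Claim 3 — $2,921: $882 to deductible, leaving $2,039; patient's 50% is $1,019.50. Cost to patient: $1,901.50. OOP to date $2,877.50.
Claim 4 — $1,000: deductible already satisfied, so patient's share is 50% × $1,000 = $500. Patient pays $500; OOP now $3,377.50.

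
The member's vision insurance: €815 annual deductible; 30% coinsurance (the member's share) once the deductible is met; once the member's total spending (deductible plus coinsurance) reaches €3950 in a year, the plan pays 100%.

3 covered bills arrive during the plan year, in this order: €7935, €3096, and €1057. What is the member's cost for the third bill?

€70.20

Claim 1 — €7935: €815 finishes the deductible; €7120 goes to coinsurance; coinsurance €7120 × 30% = €2136. Member pays €2951; OOP now €2951.
Claim 2 — €3096: deductible met; 30% of €3096 = €928.80. Cost to member: €928.80. OOP to date €3879.80.
Claim 3 — €1057: deductible met; 30% of €1057 = €317.10. That would push OOP to €4196.90, over the €3950 cap, so member pays €3950 − €3879.80 = €70.20.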